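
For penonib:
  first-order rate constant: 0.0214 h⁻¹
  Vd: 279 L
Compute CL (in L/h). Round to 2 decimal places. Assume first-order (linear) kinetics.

5.97 L/h

CL = k × Vd = 0.0214 × 279 = 5.971 L/h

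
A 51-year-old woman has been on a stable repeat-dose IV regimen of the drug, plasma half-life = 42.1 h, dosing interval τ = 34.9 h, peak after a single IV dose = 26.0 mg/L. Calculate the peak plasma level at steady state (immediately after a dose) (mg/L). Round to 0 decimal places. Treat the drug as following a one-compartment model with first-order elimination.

59 mg/L

k = ln2 / t½ = 0.693147 / 42.1 = 0.01646 h⁻¹
e^(−kτ) = e^(−0.01646 × 34.9) = 0.5630
Accumulation ratio R = 1 / (1 − e^(−kτ)) = 1 / (1 − 0.5630) = 2.288
Steady-state peak = C₀ × R = 26.0 × 2.288 = 59.49 mg/L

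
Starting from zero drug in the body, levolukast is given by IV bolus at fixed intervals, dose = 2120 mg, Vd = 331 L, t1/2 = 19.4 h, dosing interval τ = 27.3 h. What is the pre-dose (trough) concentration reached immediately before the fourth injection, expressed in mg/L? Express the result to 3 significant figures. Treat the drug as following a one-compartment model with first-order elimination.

3.67 mg/L

C₀ per dose = Dose / Vd = 2120 / 331 = 6.405 mg/L
k = ln2 / t½ = 0.693147 / 19.4 = 0.03573 h⁻¹
Fraction remaining after one interval: r = e^(−kτ) = e^(−0.03573 × 27.3) = 0.3770
Before dose 4, 3 doses have been given (aged 1τ, 2τ, 3τ).
C_trough = C₀ × (r + r² + … + r^3) = C₀ × r(1−r^3)/(1−r)
        = 6.405 × 0.3770 × (1 − 0.05358) / (1 − 0.3770) = 3.668 mg/L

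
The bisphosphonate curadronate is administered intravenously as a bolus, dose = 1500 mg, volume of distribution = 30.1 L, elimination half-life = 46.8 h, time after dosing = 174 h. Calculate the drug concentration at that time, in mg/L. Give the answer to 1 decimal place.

C₀ = Dose / Vd = 1500 / 30.1 = 49.83 mg/L
k = ln2 / t½ = 0.693147 / 46.8 = 0.01481 h⁻¹
C = C₀ · e^(−k·t) = 49.83 × e^(−0.01481 × 174)
  = 49.83 × 0.07601 = 3.788 mg/L

3.8 mg/L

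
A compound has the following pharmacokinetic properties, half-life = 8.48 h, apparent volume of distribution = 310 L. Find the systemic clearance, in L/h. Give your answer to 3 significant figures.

k = ln2 / t½ = 0.693147 / 8.48 = 0.08174 h⁻¹
CL = k × Vd = 0.08174 × 310 = 25.34 L/h

25.3 L/h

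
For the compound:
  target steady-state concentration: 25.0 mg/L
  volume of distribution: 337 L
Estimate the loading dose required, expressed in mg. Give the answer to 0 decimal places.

LD = Css × Vd = 25.0 × 337 = 8425 mg

8425 mg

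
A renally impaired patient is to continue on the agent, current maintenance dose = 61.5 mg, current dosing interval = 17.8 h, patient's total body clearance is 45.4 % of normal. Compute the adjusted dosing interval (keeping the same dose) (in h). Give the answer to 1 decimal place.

To keep the same average steady-state level, dosing rate must scale with clearance.
CL ratio = 45.4 / 100 = 0.4540
New interval (same dose) = 17.8 / 0.4540 = 39.21 h

39.2 h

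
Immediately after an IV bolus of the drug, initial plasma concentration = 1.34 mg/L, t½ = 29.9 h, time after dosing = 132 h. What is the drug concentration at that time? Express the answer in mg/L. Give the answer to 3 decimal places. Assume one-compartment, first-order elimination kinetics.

k = ln2 / t½ = 0.693147 / 29.9 = 0.02318 h⁻¹
C = C₀ · e^(−k·t) = 1.340 × e^(−0.02318 × 132)
  = 1.340 × 0.04690 = 0.06285 mg/L

0.063 mg/L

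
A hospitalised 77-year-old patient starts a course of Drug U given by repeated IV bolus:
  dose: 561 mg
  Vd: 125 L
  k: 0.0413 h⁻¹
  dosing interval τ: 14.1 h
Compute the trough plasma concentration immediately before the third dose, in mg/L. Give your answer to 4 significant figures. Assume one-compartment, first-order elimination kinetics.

C₀ per dose = Dose / Vd = 561 / 125 = 4.488 mg/L
Fraction remaining after one interval: r = e^(−kτ) = e^(−0.04130 × 14.1) = 0.5586
Before dose 3, 2 doses have been given (aged 1τ, 2τ).
C_trough = C₀ × (r + r²) = 4.488 × (0.5586 + 0.3120) = 3.907 mg/L

3.907 mg/L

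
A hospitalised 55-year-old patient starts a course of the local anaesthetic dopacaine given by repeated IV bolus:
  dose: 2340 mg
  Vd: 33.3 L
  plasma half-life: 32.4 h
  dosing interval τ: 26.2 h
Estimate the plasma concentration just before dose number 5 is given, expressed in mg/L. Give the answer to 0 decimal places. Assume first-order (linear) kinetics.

84 mg/L

C₀ per dose = Dose / Vd = 2340 / 33.3 = 70.27 mg/L
k = ln2 / t½ = 0.693147 / 32.4 = 0.02139 h⁻¹
Fraction remaining after one interval: r = e^(−kτ) = e^(−0.02139 × 26.2) = 0.5710
Before dose 5, 4 doses have been given (aged 1τ, 2τ, 3τ, 4τ).
C_trough = C₀ × (r + r² + … + r^4) = C₀ × r(1−r^4)/(1−r)
        = 70.27 × 0.5710 × (1 − 0.1063) / (1 − 0.5710) = 83.59 mg/L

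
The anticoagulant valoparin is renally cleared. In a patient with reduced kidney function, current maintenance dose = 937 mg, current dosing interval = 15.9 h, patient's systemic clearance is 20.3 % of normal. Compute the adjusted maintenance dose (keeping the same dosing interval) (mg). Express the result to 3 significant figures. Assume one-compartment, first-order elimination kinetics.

190 mg

To keep the same average steady-state level, dosing rate must scale with clearance.
CL ratio = 20.3 / 100 = 0.2030
New dose (same interval) = 937 × 0.2030 = 190.2 mg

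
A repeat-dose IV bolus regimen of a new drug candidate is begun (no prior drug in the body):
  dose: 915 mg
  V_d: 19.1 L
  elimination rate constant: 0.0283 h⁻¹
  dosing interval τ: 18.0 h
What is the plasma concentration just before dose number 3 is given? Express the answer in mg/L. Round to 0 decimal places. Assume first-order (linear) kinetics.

46 mg/L

C₀ per dose = Dose / Vd = 915 / 19.1 = 47.91 mg/L
Fraction remaining after one interval: r = e^(−kτ) = e^(−0.02830 × 18.0) = 0.6009
Before dose 3, 2 doses have been given (aged 1τ, 2τ).
C_trough = C₀ × (r + r²) = 47.91 × (0.6009 + 0.3611) = 46.09 mg/L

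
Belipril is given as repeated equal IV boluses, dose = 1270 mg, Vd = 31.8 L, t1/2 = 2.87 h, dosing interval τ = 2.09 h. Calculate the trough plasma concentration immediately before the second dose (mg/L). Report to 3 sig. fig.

C₀ per dose = Dose / Vd = 1270 / 31.8 = 39.94 mg/L
k = ln2 / t½ = 0.693147 / 2.87 = 0.2415 h⁻¹
Fraction remaining after one interval: r = e^(−kτ) = e^(−0.2415 × 2.09) = 0.6037
Before dose 2, 1 dose has been given (aged 1τ).
C_trough = C₀ × r = 39.94 × 0.6037 = 24.11 mg/L

24.1 mg/L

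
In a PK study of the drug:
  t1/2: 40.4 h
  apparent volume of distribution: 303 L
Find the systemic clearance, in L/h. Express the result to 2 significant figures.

5.2 L/h

k = ln2 / t½ = 0.693147 / 40.4 = 0.01716 h⁻¹
CL = k × Vd = 0.01716 × 303 = 5.199 L/h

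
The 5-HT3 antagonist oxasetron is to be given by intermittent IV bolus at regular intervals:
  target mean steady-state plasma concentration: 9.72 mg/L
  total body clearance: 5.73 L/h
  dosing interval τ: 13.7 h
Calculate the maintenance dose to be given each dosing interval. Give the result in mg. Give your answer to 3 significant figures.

At steady state, Dose/τ = Css × CL.
Dose = Css × CL × τ = 9.72 × 5.730 × 13.7 = 763.0 mg

763 mg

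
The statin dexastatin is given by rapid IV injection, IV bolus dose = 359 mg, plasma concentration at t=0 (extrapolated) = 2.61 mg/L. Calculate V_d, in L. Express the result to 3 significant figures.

138 L

Vd = Dose / C₀ = 359.0 / 2.61 = 137.5 L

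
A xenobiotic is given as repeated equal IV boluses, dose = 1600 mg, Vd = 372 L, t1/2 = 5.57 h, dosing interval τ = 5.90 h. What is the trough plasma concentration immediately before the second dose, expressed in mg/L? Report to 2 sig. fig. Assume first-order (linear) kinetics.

C₀ per dose = Dose / Vd = 1600 / 372 = 4.301 mg/L
k = ln2 / t½ = 0.693147 / 5.57 = 0.1244 h⁻¹
Fraction remaining after one interval: r = e^(−kτ) = e^(−0.1244 × 5.90) = 0.4800
Before dose 2, 1 dose has been given (aged 1τ).
C_trough = C₀ × r = 4.301 × 0.4800 = 2.064 mg/L

2.1 mg/L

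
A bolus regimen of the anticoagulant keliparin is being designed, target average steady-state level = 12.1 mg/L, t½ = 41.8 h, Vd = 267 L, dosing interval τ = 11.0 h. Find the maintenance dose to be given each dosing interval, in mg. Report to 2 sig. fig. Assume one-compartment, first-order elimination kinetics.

k = ln2 / t½ = 0.693147 / 41.8 = 0.01658 h⁻¹
CL = k × Vd = 0.01658 × 267 = 4.427 L/h
At steady state, Dose/τ = Css × CL.
Dose = Css × CL × τ = 12.1 × 4.427 × 11.0 = 589.2 mg

590 mg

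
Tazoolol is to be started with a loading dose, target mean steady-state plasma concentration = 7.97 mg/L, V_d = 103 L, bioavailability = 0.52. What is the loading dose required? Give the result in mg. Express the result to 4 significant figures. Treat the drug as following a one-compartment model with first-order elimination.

1579 mg

LD = Css × Vd / F = 7.97 × 103 / 0.52 = 1579 mg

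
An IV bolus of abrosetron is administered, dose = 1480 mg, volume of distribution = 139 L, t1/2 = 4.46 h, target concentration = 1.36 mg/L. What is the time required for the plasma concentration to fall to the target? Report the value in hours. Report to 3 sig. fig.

C₀ = Dose / Vd = 1480 / 139 = 10.65 mg/L
k = ln2 / t½ = 0.693147 / 4.46 = 0.1554 h⁻¹
t = ln(C₀ / C) / k = ln(10.65 / 1.36) / 0.1554
  = ln(7.831) / 0.1554 = 2.058 / 0.1554 = 13.24 h

13.2 h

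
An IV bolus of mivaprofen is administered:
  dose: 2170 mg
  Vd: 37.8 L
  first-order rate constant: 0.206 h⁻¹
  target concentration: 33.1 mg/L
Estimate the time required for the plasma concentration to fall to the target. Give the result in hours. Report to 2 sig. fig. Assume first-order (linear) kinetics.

2.7 h

C₀ = Dose / Vd = 2170 / 37.8 = 57.41 mg/L
t = ln(C₀ / C) / k = ln(57.41 / 33.1) / 0.2060
  = ln(1.734) / 0.2060 = 0.5504 / 0.2060 = 2.672 h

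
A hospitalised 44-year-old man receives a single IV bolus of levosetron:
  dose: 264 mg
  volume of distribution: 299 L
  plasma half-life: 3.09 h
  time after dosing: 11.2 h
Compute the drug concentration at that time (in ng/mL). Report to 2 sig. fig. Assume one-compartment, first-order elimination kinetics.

72 ng/mL

C₀ = Dose / Vd = 264.0 / 299 = 0.8829 mg/L
k = ln2 / t½ = 0.693147 / 3.09 = 0.2243 h⁻¹
C = C₀ · e^(−k·t) = 0.8829 × e^(−0.2243 × 11.2)
  = 0.8829 × 0.08109 = 0.07159 mg/L
Convert: 0.07159 mg/L × 1000 = 71.59 ng/mL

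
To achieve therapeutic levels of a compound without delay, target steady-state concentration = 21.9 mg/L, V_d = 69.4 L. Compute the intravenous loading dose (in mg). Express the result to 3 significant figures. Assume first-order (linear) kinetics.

LD = Css × Vd = 21.9 × 69.4 = 1520 mg

1520 mg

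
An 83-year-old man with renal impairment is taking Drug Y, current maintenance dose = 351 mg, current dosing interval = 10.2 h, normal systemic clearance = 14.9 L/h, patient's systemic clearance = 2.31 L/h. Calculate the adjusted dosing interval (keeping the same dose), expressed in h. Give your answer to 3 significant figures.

65.8 h

To keep the same average steady-state level, dosing rate must scale with clearance.
CL ratio = 2.31 / 14.9 = 0.1550
New interval (same dose) = 10.2 / 0.1550 = 65.81 h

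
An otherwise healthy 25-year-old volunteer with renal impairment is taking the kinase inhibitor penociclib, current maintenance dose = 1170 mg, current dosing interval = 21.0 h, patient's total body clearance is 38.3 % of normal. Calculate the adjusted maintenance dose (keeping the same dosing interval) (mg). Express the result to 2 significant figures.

To keep the same average steady-state level, dosing rate must scale with clearance.
CL ratio = 38.3 / 100 = 0.3830
New dose (same interval) = 1170 × 0.3830 = 448.1 mg

450 mg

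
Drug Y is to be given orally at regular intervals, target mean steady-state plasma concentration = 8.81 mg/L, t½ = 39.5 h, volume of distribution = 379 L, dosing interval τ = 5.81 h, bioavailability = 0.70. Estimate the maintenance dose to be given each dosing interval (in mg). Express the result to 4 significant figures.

k = ln2 / t½ = 0.693147 / 39.5 = 0.01755 h⁻¹
CL = k × Vd = 0.01755 × 379 = 6.651 L/h
At steady state, F × (Dose/τ) = Css × CL.
Dose = Css × CL × τ / F = 8.81 × 6.651 × 5.81 / 0.70 = 486.3 mg

486.3 mg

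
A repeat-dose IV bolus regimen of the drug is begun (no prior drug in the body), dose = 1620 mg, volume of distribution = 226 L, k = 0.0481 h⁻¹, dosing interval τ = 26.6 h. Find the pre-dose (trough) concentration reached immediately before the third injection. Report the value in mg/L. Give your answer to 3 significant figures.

2.55 mg/L

C₀ per dose = Dose / Vd = 1620 / 226 = 7.168 mg/L
Fraction remaining after one interval: r = e^(−kτ) = e^(−0.04810 × 26.6) = 0.2782
Before dose 3, 2 doses have been given (aged 1τ, 2τ).
C_trough = C₀ × (r + r²) = 7.168 × (0.2782 + 0.07740) = 2.549 mg/L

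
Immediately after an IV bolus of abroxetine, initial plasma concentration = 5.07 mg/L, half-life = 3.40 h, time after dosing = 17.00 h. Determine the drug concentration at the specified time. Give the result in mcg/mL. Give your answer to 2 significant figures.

0.16 mcg/mL

k = ln2 / t½ = 0.693147 / 3.40 = 0.2039 h⁻¹
t / t½ = 17.00 / 3.40 = 5 half-lives
C = C₀ × (1/2)^5 = 5.070 × 0.03125 = 0.1584 mg/L
(0.1584 mg/L = 0.1584 mcg/mL)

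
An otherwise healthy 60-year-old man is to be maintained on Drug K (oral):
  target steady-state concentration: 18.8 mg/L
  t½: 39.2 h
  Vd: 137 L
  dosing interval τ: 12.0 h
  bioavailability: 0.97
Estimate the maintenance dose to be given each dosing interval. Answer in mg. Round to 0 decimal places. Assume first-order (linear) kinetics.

k = ln2 / t½ = 0.693147 / 39.2 = 0.01768 h⁻¹
CL = k × Vd = 0.01768 × 137 = 2.422 L/h
At steady state, F × (Dose/τ) = Css × CL.
Dose = Css × CL × τ / F = 18.8 × 2.422 × 12.0 / 0.97 = 563.3 mg

563 mg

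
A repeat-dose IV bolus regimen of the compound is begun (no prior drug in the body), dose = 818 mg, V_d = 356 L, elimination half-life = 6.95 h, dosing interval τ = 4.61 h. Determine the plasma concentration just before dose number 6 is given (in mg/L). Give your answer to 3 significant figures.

C₀ per dose = Dose / Vd = 818 / 356 = 2.298 mg/L
k = ln2 / t½ = 0.693147 / 6.95 = 0.09973 h⁻¹
Fraction remaining after one interval: r = e^(−kτ) = e^(−0.09973 × 4.61) = 0.6314
Before dose 6, 5 doses have been given (aged 1τ, 2τ, 3τ, 4τ, 5τ).
C_trough = C₀ × (r + r² + … + r^5) = C₀ × r(1−r^5)/(1−r)
        = 2.298 × 0.6314 × (1 − 0.1004) / (1 − 0.6314) = 3.541 mg/L

3.54 mg/L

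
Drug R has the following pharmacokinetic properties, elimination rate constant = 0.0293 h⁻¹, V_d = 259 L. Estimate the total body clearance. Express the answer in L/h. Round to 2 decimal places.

CL = k × Vd = 0.0293 × 259 = 7.589 L/h

7.59 L/h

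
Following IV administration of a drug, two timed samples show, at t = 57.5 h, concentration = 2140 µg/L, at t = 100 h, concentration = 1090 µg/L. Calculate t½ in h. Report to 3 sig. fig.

k = ln(C₁/C₂) / (t₂ − t₁) = ln(2140/1090) / (100 − 57.5)
  = 0.6746 / 42.50 = 0.01587 h⁻¹
t½ = ln2 / k = 0.693147 / 0.01587 = 43.68 h

43.7 h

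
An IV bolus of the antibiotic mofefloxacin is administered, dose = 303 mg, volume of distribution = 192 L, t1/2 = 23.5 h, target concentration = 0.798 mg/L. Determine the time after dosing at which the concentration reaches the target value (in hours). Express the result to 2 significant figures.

23 h

C₀ = Dose / Vd = 303.0 / 192 = 1.578 mg/L
k = ln2 / t½ = 0.693147 / 23.5 = 0.02950 h⁻¹
t = ln(C₀ / C) / k = ln(1.578 / 0.798) / 0.02950
  = ln(1.977) / 0.02950 = 0.6816 / 0.02950 = 23.11 h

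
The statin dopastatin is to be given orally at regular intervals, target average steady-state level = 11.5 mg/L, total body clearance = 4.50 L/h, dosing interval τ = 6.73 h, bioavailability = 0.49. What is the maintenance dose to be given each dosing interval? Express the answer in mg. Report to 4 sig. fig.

710.8 mg

At steady state, F × (Dose/τ) = Css × CL.
Dose = Css × CL × τ / F = 11.5 × 4.500 × 6.73 / 0.49 = 710.8 mg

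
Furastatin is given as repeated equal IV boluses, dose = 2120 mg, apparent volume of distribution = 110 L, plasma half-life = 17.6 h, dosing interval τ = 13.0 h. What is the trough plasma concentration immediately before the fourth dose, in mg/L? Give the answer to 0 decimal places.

C₀ per dose = Dose / Vd = 2120 / 110 = 19.27 mg/L
k = ln2 / t½ = 0.693147 / 17.6 = 0.03938 h⁻¹
Fraction remaining after one interval: r = e^(−kτ) = e^(−0.03938 × 13.0) = 0.5993
Before dose 4, 3 doses have been given (aged 1τ, 2τ, 3τ).
C_trough = C₀ × (r + r² + … + r^3) = C₀ × r(1−r^3)/(1−r)
        = 19.27 × 0.5993 × (1 − 0.2152) / (1 − 0.5993) = 22.62 mg/L

23 mg/L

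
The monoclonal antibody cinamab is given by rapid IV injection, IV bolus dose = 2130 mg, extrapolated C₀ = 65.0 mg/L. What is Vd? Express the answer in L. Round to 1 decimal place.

Vd = Dose / C₀ = 2130 / 65.0 = 32.77 L

32.8 L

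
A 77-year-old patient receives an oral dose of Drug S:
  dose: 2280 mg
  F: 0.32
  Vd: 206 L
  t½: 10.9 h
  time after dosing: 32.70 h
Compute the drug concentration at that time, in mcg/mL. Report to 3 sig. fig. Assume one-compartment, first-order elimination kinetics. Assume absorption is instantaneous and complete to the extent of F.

0.443 mcg/mL

Amount reaching circulation = F × Dose = 0.32 × 2280 = 729.6 mg
C₀ = F·Dose / Vd = 729.6 / 206 = 3.542 mg/L
k = ln2 / t½ = 0.693147 / 10.9 = 0.06359 h⁻¹
t / t½ = 32.70 / 10.9 = 3 half-lives
C = C₀ × (1/2)^3 = 3.542 × 0.1250 = 0.4428 mg/L
(0.4428 mg/L = 0.4428 mcg/mL)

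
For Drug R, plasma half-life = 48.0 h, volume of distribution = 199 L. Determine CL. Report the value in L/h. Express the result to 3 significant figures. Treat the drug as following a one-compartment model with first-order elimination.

k = ln2 / t½ = 0.693147 / 48.0 = 0.01444 h⁻¹
CL = k × Vd = 0.01444 × 199 = 2.874 L/h

2.87 L/h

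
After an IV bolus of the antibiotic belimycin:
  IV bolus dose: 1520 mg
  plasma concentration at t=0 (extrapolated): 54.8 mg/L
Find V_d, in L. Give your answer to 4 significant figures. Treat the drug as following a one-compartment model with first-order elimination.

Vd = Dose / C₀ = 1520 / 54.8 = 27.74 L

27.74 L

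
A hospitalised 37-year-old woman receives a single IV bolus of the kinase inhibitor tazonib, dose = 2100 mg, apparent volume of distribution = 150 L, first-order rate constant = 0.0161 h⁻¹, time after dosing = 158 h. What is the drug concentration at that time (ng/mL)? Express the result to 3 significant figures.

1100 ng/mL

C₀ = Dose / Vd = 2100 / 150 = 14.00 mg/L
C = C₀ · e^(−k·t) = 14.00 × e^(−0.01610 × 158)
  = 14.00 × 0.07857 = 1.100 mg/L
Convert: 1.100 mg/L × 1000 = 1100 ng/mL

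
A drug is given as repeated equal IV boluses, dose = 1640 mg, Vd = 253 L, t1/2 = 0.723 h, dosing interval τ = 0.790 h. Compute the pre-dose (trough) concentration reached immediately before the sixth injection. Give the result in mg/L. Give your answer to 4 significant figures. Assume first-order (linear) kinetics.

5.593 mg/L

C₀ per dose = Dose / Vd = 1640 / 253 = 6.482 mg/L
k = ln2 / t½ = 0.693147 / 0.723 = 0.9587 h⁻¹
Fraction remaining after one interval: r = e^(−kτ) = e^(−0.9587 × 0.790) = 0.4689
Before dose 6, 5 doses have been given (aged 1τ, 2τ, 3τ, 4τ, 5τ).
C_trough = C₀ × (r + r² + … + r^5) = C₀ × r(1−r^5)/(1−r)
        = 6.482 × 0.4689 × (1 − 0.02267) / (1 − 0.4689) = 5.593 mg/L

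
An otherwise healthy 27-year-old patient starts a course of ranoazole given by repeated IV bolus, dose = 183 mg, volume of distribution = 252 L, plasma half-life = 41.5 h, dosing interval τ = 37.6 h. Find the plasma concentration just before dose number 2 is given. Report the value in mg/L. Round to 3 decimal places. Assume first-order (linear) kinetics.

0.388 mg/L

C₀ per dose = Dose / Vd = 183 / 252 = 0.7262 mg/L
k = ln2 / t½ = 0.693147 / 41.5 = 0.01670 h⁻¹
Fraction remaining after one interval: r = e^(−kτ) = e^(−0.01670 × 37.6) = 0.5337
Before dose 2, 1 dose has been given (aged 1τ).
C_trough = C₀ × r = 0.7262 × 0.5337 = 0.3876 mg/L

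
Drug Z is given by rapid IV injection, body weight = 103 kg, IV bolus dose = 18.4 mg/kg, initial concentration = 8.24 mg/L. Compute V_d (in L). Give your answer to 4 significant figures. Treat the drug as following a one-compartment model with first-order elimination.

230.0 L

Dose = 18.4 × 103 = 1895 mg
Vd = Dose / C₀ = 1895 / 8.24 = 230.0 L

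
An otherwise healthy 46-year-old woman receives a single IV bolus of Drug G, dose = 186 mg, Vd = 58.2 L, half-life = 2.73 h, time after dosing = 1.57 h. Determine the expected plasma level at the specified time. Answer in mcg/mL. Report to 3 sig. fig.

C₀ = Dose / Vd = 186.0 / 58.2 = 3.196 mg/L
k = ln2 / t½ = 0.693147 / 2.73 = 0.2539 h⁻¹
C = C₀ · e^(−k·t) = 3.196 × e^(−0.2539 × 1.57)
  = 3.196 × 0.6712 = 2.145 mg/L
(2.145 mg/L = 2.145 mcg/mL)

2.15 mcg/mL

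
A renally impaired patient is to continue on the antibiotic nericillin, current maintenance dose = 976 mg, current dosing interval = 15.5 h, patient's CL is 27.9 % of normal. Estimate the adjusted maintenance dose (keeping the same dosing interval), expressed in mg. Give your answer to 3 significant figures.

272 mg

To keep the same average steady-state level, dosing rate must scale with clearance.
CL ratio = 27.9 / 100 = 0.2790
New dose (same interval) = 976 × 0.2790 = 272.3 mg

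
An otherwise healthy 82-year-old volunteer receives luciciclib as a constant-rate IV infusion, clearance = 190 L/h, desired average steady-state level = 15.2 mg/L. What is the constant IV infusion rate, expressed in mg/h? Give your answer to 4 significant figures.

At steady state, infusion rate R₀ = Css × CL = 15.2 × 190.0 = 2888 mg/h

2888 mg/h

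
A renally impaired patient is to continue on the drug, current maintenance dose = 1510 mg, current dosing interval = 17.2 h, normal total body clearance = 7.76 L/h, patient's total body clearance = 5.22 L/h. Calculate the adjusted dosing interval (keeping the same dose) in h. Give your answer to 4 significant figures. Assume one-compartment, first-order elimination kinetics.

25.57 h

To keep the same average steady-state level, dosing rate must scale with clearance.
CL ratio = 5.22 / 7.76 = 0.6727
New interval (same dose) = 17.2 / 0.6727 = 25.57 h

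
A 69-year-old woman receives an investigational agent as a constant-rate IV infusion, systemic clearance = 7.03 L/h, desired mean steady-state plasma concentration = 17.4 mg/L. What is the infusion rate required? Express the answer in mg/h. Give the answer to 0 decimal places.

At steady state, infusion rate R₀ = Css × CL = 17.4 × 7.030 = 122.3 mg/h

122 mg/h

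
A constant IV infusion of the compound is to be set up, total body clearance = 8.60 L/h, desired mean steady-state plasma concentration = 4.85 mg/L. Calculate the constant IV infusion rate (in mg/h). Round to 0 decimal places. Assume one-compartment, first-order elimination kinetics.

42 mg/h

At steady state, infusion rate R₀ = Css × CL = 4.85 × 8.600 = 41.71 mg/h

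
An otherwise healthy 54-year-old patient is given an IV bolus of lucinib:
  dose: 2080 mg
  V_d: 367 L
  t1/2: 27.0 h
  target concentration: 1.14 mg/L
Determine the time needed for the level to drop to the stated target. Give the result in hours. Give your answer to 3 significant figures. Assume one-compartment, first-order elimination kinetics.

62.5 h

C₀ = Dose / Vd = 2080 / 367 = 5.668 mg/L
k = ln2 / t½ = 0.693147 / 27.0 = 0.02567 h⁻¹
t = ln(C₀ / C) / k = ln(5.668 / 1.14) / 0.02567
  = ln(4.972) / 0.02567 = 1.604 / 0.02567 = 62.49 h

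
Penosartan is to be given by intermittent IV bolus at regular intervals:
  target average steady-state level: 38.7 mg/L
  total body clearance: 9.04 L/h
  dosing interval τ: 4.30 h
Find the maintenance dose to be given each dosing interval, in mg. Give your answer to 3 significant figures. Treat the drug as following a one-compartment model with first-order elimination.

At steady state, Dose/τ = Css × CL.
Dose = Css × CL × τ = 38.7 × 9.040 × 4.30 = 1504 mg

1500 mg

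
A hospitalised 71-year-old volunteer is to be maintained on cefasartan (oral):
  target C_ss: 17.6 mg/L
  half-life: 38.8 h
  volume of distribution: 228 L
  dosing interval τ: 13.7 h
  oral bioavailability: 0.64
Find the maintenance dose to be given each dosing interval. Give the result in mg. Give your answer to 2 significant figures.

k = ln2 / t½ = 0.693147 / 38.8 = 0.01786 h⁻¹
CL = k × Vd = 0.01786 × 228 = 4.072 L/h
At steady state, F × (Dose/τ) = Css × CL.
Dose = Css × CL × τ / F = 17.6 × 4.072 × 13.7 / 0.64 = 1534 mg

1500 mg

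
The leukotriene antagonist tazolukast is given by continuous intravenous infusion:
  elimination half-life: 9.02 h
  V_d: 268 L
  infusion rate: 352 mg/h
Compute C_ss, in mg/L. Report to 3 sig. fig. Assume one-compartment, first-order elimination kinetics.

17.1 mg/L

k = ln2 / t½ = 0.693147 / 9.02 = 0.07685 h⁻¹
CL = k × Vd = 0.07685 × 268 = 20.60 L/h
At steady state Css = R₀ / CL = 352 / 20.60 = 17.09 mg/L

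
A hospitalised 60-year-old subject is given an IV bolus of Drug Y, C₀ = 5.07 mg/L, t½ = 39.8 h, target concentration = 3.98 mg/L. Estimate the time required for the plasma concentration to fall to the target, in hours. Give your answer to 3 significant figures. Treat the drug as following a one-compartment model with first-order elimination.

k = ln2 / t½ = 0.693147 / 39.8 = 0.01742 h⁻¹
t = ln(C₀ / C) / k = ln(5.070 / 3.98) / 0.01742
  = ln(1.274) / 0.01742 = 0.2422 / 0.01742 = 13.90 h

13.9 h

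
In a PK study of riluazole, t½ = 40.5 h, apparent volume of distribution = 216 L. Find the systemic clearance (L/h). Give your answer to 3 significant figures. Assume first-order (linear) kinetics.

k = ln2 / t½ = 0.693147 / 40.5 = 0.01711 h⁻¹
CL = k × Vd = 0.01711 × 216 = 3.696 L/h

3.70 L/h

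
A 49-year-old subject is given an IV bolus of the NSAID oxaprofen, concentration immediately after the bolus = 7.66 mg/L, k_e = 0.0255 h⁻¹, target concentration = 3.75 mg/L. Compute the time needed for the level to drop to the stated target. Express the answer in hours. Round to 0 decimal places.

28 h

t = ln(C₀ / C) / k = ln(7.660 / 3.75) / 0.02550
  = ln(2.043) / 0.02550 = 0.7144 / 0.02550 = 28.02 h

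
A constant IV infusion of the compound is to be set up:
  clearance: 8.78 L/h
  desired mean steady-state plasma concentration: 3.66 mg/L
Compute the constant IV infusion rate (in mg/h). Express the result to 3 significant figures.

32.1 mg/h

At steady state, infusion rate R₀ = Css × CL = 3.66 × 8.780 = 32.13 mg/h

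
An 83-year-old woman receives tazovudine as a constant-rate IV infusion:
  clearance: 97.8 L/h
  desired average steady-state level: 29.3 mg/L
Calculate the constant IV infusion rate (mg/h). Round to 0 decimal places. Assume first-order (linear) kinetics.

2866 mg/h

At steady state, infusion rate R₀ = Css × CL = 29.3 × 97.80 = 2866 mg/h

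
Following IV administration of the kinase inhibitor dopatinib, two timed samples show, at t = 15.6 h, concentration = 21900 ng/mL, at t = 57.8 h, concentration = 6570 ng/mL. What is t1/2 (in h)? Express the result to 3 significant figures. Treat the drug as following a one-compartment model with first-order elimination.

24.3 h

k = ln(C₁/C₂) / (t₂ − t₁) = ln(21900/6570) / (57.8 − 15.6)
  = 1.204 / 42.20 = 0.02853 h⁻¹
t½ = ln2 / k = 0.693147 / 0.02853 = 24.30 h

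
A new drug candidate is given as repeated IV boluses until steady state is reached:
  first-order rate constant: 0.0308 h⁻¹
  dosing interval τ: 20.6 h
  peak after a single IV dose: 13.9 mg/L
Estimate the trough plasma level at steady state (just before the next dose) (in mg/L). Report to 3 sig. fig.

15.7 mg/L

e^(−kτ) = e^(−0.03080 × 20.6) = 0.5302
Accumulation ratio R = 1 / (1 − e^(−kτ)) = 1 / (1 − 0.5302) = 2.129
Steady-state trough = C₀ × R × e^(−kτ) = 13.9 × 2.129 × 0.5302 = 15.69 mg/L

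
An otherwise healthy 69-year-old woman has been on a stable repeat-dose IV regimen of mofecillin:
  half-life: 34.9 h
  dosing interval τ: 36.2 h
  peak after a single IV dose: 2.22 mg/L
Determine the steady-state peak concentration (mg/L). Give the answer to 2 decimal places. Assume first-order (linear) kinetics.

4.33 mg/L

k = ln2 / t½ = 0.693147 / 34.9 = 0.01986 h⁻¹
e^(−kτ) = e^(−0.01986 × 36.2) = 0.4873
Accumulation ratio R = 1 / (1 − e^(−kτ)) = 1 / (1 − 0.4873) = 1.950
Steady-state peak = C₀ × R = 2.22 × 1.950 = 4.329 mg/L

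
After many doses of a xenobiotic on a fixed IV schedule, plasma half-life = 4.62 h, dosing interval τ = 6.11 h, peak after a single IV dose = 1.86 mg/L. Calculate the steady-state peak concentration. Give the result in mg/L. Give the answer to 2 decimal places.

k = ln2 / t½ = 0.693147 / 4.62 = 0.1500 h⁻¹
e^(−kτ) = e^(−0.1500 × 6.11) = 0.3999
Accumulation ratio R = 1 / (1 − e^(−kτ)) = 1 / (1 − 0.3999) = 1.666
Steady-state peak = C₀ × R = 1.86 × 1.666 = 3.099 mg/L

3.10 mg/L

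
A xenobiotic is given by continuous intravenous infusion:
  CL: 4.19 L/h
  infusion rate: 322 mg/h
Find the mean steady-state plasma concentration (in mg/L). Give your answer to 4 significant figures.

At steady state Css = R₀ / CL = 322 / 4.190 = 76.85 mg/L

76.85 mg/L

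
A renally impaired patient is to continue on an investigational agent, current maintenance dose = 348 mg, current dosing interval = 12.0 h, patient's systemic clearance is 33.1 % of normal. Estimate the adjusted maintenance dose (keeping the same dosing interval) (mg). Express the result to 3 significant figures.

To keep the same average steady-state level, dosing rate must scale with clearance.
CL ratio = 33.1 / 100 = 0.3310
New dose (same interval) = 348 × 0.3310 = 115.2 mg

115 mg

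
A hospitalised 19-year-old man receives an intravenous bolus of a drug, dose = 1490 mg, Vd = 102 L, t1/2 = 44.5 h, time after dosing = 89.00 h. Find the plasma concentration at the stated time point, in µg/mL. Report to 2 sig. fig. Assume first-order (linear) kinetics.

3.7 µg/mL

C₀ = Dose / Vd = 1490 / 102 = 14.61 mg/L
k = ln2 / t½ = 0.693147 / 44.5 = 0.01558 h⁻¹
t / t½ = 89.00 / 44.5 = 2 half-lives
C = C₀ × (1/2)^2 = 14.61 × 0.2500 = 3.653 mg/L
(3.653 mg/L = 3.653 µg/mL)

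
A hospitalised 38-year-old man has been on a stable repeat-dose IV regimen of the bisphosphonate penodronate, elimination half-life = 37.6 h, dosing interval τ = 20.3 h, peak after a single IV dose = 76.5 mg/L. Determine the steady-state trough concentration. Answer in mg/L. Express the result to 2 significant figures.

170 mg/L

k = ln2 / t½ = 0.693147 / 37.6 = 0.01843 h⁻¹
e^(−kτ) = e^(−0.01843 × 20.3) = 0.6879
Accumulation ratio R = 1 / (1 − e^(−kτ)) = 1 / (1 − 0.6879) = 3.204
Steady-state trough = C₀ × R × e^(−kτ) = 76.5 × 3.204 × 0.6879 = 168.6 mg/L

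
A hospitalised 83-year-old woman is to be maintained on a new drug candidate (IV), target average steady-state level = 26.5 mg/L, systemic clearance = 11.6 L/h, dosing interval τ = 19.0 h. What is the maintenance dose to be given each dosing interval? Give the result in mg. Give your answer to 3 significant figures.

5840 mg

At steady state, Dose/τ = Css × CL.
Dose = Css × CL × τ = 26.5 × 11.60 × 19.0 = 5841 mg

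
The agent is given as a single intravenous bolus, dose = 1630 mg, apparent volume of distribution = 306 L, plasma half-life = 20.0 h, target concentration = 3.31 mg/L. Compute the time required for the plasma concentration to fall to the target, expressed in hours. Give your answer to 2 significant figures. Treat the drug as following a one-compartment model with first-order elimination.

C₀ = Dose / Vd = 1630 / 306 = 5.327 mg/L
k = ln2 / t½ = 0.693147 / 20.0 = 0.03466 h⁻¹
t = ln(C₀ / C) / k = ln(5.327 / 3.31) / 0.03466
  = ln(1.609) / 0.03466 = 0.4756 / 0.03466 = 13.72 h

14 h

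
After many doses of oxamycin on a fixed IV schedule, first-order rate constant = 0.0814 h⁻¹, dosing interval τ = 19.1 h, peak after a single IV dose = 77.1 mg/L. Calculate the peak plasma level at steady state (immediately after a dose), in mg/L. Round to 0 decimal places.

e^(−kτ) = e^(−0.08140 × 19.1) = 0.2112
Accumulation ratio R = 1 / (1 − e^(−kτ)) = 1 / (1 − 0.2112) = 1.268
Steady-state peak = C₀ × R = 77.1 × 1.268 = 97.76 mg/L

98 mg/L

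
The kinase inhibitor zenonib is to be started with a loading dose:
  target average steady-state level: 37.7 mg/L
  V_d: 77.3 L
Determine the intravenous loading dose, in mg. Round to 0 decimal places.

LD = Css × Vd = 37.7 × 77.3 = 2914 mg

2914 mg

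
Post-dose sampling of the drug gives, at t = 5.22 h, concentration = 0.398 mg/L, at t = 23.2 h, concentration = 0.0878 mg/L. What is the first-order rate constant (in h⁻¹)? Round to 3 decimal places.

0.084 h⁻¹

k = ln(C₁/C₂) / (t₂ − t₁) = ln(0.398/0.0878) / (23.2 − 5.22)
  = 1.511 / 17.98 = 0.08404 h⁻¹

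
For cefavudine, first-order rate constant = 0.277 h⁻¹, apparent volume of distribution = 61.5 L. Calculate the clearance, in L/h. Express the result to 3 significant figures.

17.0 L/h

CL = k × Vd = 0.277 × 61.5 = 17.04 L/h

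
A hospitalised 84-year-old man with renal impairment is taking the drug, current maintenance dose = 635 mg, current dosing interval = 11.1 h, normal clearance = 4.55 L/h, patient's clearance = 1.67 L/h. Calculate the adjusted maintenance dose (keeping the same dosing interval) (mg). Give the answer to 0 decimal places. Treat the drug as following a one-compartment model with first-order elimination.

To keep the same average steady-state level, dosing rate must scale with clearance.
CL ratio = 1.67 / 4.55 = 0.3670
New dose (same interval) = 635 × 0.3670 = 233.0 mg

233 mg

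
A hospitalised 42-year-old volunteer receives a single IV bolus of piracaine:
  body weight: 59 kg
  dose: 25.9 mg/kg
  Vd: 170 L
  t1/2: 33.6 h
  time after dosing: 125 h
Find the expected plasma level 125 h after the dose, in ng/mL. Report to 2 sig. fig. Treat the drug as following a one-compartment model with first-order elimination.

680 ng/mL

Total dose = 25.9 × 59 = 1528 mg
C₀ = Dose / Vd = 1528 / 170 = 8.988 mg/L
k = ln2 / t½ = 0.693147 / 33.6 = 0.02063 h⁻¹
C = C₀ · e^(−k·t) = 8.988 × e^(−0.02063 × 125)
  = 8.988 × 0.07587 = 0.6819 mg/L
Convert: 0.6819 mg/L × 1000 = 681.9 ng/mL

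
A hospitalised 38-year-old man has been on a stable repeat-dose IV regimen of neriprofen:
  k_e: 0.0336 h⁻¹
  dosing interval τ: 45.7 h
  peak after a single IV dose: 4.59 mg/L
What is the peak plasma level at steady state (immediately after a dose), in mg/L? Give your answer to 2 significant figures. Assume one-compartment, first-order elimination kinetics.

e^(−kτ) = e^(−0.03360 × 45.7) = 0.2153
Accumulation ratio R = 1 / (1 − e^(−kτ)) = 1 / (1 − 0.2153) = 1.274
Steady-state peak = C₀ × R = 4.59 × 1.274 = 5.848 mg/L

5.8 mg/L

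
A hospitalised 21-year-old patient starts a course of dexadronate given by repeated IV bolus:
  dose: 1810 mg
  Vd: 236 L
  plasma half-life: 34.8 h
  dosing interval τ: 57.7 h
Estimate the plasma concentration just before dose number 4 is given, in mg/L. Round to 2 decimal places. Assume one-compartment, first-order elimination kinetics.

C₀ per dose = Dose / Vd = 1810 / 236 = 7.669 mg/L
k = ln2 / t½ = 0.693147 / 34.8 = 0.01992 h⁻¹
Fraction remaining after one interval: r = e^(−kτ) = e^(−0.01992 × 57.7) = 0.3168
Before dose 4, 3 doses have been given (aged 1τ, 2τ, 3τ).
C_trough = C₀ × (r + r² + … + r^3) = C₀ × r(1−r^3)/(1−r)
        = 7.669 × 0.3168 × (1 − 0.03179) / (1 − 0.3168) = 3.443 mg/L

3.44 mg/L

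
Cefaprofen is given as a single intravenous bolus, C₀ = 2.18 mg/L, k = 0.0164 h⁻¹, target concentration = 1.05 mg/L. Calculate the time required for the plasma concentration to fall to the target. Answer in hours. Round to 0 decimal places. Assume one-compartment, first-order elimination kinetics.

45 h

t = ln(C₀ / C) / k = ln(2.180 / 1.05) / 0.01640
  = ln(2.076) / 0.01640 = 0.7304 / 0.01640 = 44.54 h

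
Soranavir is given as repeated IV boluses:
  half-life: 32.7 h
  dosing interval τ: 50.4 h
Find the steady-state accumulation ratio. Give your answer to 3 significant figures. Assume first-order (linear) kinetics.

1.52

k = ln2 / t½ = 0.693147 / 32.7 = 0.02120 h⁻¹
e^(−kτ) = e^(−0.02120 × 50.4) = 0.3435
Accumulation ratio R = 1 / (1 − e^(−kτ)) = 1 / (1 − 0.3435) = 1.523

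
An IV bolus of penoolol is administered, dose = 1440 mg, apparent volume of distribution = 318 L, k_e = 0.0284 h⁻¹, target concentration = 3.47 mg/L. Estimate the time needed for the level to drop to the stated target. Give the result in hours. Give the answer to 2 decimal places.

C₀ = Dose / Vd = 1440 / 318 = 4.528 mg/L
t = ln(C₀ / C) / k = ln(4.528 / 3.47) / 0.02840
  = ln(1.305) / 0.02840 = 0.2662 / 0.02840 = 9.373 h

9.37 h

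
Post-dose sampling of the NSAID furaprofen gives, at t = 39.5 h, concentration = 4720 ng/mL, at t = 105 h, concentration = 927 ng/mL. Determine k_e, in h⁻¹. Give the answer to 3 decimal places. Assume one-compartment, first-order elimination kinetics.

k = ln(C₁/C₂) / (t₂ − t₁) = ln(4720/927) / (105 − 39.5)
  = 1.628 / 65.50 = 0.02485 h⁻¹

0.025 h⁻¹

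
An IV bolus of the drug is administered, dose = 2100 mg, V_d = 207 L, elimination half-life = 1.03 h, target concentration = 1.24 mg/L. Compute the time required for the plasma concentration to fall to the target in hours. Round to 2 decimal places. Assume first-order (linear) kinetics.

3.12 h

C₀ = Dose / Vd = 2100 / 207 = 10.14 mg/L
k = ln2 / t½ = 0.693147 / 1.03 = 0.6730 h⁻¹
t = ln(C₀ / C) / k = ln(10.14 / 1.24) / 0.6730
  = ln(8.177) / 0.6730 = 2.101 / 0.6730 = 3.122 h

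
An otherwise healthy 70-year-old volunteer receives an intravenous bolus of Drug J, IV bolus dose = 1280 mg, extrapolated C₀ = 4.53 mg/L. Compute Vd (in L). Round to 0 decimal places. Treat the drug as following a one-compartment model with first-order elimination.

Vd = Dose / C₀ = 1280 / 4.53 = 282.6 L

283 L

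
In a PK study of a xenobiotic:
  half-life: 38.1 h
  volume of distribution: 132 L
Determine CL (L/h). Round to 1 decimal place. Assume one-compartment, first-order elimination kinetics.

2.4 L/h

k = ln2 / t½ = 0.693147 / 38.1 = 0.01819 h⁻¹
CL = k × Vd = 0.01819 × 132 = 2.401 L/h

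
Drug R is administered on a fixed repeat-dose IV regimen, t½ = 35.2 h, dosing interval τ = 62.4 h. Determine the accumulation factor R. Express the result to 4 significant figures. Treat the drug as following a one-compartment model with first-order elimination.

1.414

k = ln2 / t½ = 0.693147 / 35.2 = 0.01969 h⁻¹
e^(−kτ) = e^(−0.01969 × 62.4) = 0.2927
Accumulation ratio R = 1 / (1 − e^(−kτ)) = 1 / (1 − 0.2927) = 1.414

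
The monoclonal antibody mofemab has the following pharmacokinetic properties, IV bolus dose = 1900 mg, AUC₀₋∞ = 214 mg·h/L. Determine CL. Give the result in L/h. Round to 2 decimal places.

8.88 L/h

CL = Dose / AUC = 1900 / 214 = 8.879 L/h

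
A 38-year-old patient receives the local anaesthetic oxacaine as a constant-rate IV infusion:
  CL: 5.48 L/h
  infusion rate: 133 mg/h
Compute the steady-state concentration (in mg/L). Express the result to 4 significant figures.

At steady state Css = R₀ / CL = 133 / 5.480 = 24.27 mg/L

24.27 mg/L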